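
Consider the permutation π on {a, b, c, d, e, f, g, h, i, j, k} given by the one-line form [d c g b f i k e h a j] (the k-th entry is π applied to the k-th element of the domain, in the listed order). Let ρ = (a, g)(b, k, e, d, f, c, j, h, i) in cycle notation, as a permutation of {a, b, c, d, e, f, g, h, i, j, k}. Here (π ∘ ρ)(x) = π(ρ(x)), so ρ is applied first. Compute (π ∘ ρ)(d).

ρ(d) = f, then π(f) = i; composing gives (π ∘ ρ)(d) = i.

i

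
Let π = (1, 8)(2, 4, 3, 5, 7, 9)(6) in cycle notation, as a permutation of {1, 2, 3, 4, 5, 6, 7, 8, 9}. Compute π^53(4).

4 lies in the 6-cycle (2, 4, 3, 5, 7, 9).
On a 6-cycle, π^6 is the identity, so π^53 = π^5 there (53 ≡ 5 mod 6).
Advancing 5 steps from 4: 4 → 3 → 5 → 7 → 9 → 2.

2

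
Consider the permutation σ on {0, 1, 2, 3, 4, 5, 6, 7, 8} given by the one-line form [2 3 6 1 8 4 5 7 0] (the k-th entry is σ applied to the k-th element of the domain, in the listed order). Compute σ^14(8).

2

Tracing 8 → 0 → … returns to 8 after 6 steps, so 8 lies in a 6-cycle (0, 2, 6, 5, 4, 8).
Since the cycle has length 6, σ^14 acts on it the same as σ^2 (14 mod 6 = 2).
Stepping 2 places around the cycle: 8 → 0 → 2.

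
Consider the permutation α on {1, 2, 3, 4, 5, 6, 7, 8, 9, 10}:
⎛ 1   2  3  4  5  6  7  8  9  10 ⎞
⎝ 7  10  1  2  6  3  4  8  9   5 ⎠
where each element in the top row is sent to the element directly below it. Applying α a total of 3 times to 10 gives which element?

3

Tracing 10 → 5 → … returns to 10 after 8 steps, so 10 lies in an 8-cycle (1, 7, 4, 2, 10, 5, 6, 3).
Stepping 3 places around the cycle: 10 → 5 → 6 → 3.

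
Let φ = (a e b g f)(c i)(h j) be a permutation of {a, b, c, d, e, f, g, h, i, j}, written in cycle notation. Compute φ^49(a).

a lies in the 5-cycle (a e b g f).
Powers repeat with period 5 on this cycle, and 49 mod 5 = 4, so φ^49(a) = φ^4(a).
Advancing 4 steps from a: a → e → b → g → f.

f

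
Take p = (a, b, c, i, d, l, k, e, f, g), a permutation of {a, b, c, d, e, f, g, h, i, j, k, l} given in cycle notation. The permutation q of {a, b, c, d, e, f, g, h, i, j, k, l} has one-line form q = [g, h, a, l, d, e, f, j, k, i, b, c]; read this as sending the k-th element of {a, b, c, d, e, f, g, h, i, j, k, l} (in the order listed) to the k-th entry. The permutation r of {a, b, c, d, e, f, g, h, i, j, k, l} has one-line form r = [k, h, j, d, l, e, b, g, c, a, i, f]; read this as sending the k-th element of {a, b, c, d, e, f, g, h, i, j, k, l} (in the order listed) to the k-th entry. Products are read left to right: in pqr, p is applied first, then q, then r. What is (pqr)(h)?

a

Apply the permutations in order: p(h) = h, then q(h) = j, then r(j) = a. So (pqr)(h) = a.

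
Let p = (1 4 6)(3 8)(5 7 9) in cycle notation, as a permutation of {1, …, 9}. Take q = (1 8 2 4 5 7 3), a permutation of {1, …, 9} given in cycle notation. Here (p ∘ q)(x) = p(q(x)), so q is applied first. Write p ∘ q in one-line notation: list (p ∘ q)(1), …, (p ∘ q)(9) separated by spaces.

(p ∘ q)(x) = p(q(x)). Computing each image: p(q(1)) = p(8) = 3, p(q(2)) = p(4) = 6, p(q(3)) = p(1) = 4, p(q(4)) = p(5) = 7, p(q(5)) = p(7) = 9, p(q(6)) = p(6) = 1, p(q(7)) = p(3) = 8, p(q(8)) = p(2) = 2, p(q(9)) = p(9) = 5.
Hence p ∘ q = [3 6 4 7 9 1 8 2 5].

3 6 4 7 9 1 8 2 5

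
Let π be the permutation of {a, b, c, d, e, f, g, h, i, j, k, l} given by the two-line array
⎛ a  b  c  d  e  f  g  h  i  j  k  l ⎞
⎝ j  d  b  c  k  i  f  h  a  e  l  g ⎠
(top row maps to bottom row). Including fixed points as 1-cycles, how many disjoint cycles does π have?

3

The cycle decomposition is (a, j, e, k, l, g, f, i)(b, d, c)(h), which has 3 cycles (counting 1-cycles).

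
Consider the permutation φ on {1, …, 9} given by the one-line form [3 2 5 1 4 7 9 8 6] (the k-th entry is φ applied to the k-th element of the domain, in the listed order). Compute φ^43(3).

Tracing 3 → 5 → … returns to 3 after 4 steps, so 3 lies in a 4-cycle (1 3 5 4).
Since the cycle has length 4, φ^43 acts on it the same as φ^3 (43 mod 4 = 3).
Advancing 3 steps from 3: 3 → 5 → 4 → 1.

1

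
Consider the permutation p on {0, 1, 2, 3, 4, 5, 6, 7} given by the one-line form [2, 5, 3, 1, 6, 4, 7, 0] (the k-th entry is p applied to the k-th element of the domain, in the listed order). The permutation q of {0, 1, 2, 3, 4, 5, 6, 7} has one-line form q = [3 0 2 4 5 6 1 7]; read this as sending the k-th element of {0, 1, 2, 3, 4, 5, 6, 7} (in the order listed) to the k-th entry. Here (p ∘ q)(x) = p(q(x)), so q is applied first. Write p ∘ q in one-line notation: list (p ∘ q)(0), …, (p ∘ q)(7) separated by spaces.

(p ∘ q)(x) = p(q(x)). Computing each image: p(q(0)) = p(3) = 1, p(q(1)) = p(0) = 2, p(q(2)) = p(2) = 3, p(q(3)) = p(4) = 6, p(q(4)) = p(5) = 4, p(q(5)) = p(6) = 7, p(q(6)) = p(1) = 5, p(q(7)) = p(7) = 0.
Hence p ∘ q = [1 2 3 6 4 7 5 0].

1 2 3 6 4 7 5 0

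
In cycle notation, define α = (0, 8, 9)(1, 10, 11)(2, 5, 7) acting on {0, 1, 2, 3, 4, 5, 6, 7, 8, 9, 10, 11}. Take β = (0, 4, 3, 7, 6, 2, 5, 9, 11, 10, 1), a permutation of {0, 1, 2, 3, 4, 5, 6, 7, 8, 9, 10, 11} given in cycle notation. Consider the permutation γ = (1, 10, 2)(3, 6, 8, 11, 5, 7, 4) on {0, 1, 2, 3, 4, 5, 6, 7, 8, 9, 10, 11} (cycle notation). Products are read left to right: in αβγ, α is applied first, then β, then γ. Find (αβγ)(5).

8

(αβγ)(5) = γ(β(α(5))). α(5) = 7, then β(7) = 6, then γ(6) = 8, so the result is 8.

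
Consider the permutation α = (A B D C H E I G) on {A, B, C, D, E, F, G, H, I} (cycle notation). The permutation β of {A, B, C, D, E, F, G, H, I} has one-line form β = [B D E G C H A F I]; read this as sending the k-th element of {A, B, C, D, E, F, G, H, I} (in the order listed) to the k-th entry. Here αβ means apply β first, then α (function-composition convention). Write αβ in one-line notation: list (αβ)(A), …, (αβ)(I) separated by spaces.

(αβ)(x) = α(β(x)). Computing each image: α(β(A)) = α(B) = D, α(β(B)) = α(D) = C, α(β(C)) = α(E) = I, α(β(D)) = α(G) = A, α(β(E)) = α(C) = H, α(β(F)) = α(H) = E, α(β(G)) = α(A) = B, α(β(H)) = α(F) = F, α(β(I)) = α(I) = G.
Hence αβ = [D C I A H E B F G].

D C I A H E B F G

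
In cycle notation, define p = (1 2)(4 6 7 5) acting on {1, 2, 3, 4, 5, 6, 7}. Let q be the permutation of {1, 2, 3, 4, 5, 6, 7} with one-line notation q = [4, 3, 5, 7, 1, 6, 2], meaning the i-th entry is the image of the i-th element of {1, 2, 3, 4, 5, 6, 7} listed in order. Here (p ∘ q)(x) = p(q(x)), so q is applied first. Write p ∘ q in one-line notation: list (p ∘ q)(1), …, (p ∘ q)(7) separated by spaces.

6 3 4 5 2 7 1

For each element, apply q then p: 1 → 4 → 6; 2 → 3 → 3; 3 → 5 → 4; 4 → 7 → 5; 5 → 1 → 2; 6 → 6 → 7; 7 → 2 → 1.
So p ∘ q in one-line form is 6 3 4 5 2 7 1.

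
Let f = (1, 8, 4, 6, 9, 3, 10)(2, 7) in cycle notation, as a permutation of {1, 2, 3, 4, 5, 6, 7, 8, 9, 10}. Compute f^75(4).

4 lies in the 7-cycle (1, 8, 4, 6, 9, 3, 10).
Since the cycle has length 7, f^75 acts on it the same as f^5 (75 mod 7 = 5).
Stepping 5 places around the cycle: 4 → 6 → 9 → 3 → 10 → 1.

1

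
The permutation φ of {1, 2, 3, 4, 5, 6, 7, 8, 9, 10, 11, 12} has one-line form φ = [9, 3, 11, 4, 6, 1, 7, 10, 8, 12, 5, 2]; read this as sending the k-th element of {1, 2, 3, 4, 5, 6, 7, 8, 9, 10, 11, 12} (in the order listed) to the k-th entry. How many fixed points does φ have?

2

The fixed points (elements with φ(x) = x) are {4, 7}, so there are 2.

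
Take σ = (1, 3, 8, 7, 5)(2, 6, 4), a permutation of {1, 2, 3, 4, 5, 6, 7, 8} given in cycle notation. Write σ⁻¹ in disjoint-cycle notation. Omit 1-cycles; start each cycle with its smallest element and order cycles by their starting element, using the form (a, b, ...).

If σ sends a → b within a cycle, σ⁻¹ sends b → a; equivalently, reverse each cycle.
Reversing each cycle of σ and rotating so the smallest element leads gives (1, 5, 7, 8, 3)(2, 4, 6).

(1, 5, 7, 8, 3)(2, 4, 6)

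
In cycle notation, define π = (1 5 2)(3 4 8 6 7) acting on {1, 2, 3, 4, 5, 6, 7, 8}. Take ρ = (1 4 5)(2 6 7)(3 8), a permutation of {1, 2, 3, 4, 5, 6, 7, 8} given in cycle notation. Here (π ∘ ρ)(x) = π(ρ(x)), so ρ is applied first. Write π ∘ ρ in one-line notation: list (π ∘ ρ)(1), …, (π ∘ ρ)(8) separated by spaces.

(π ∘ ρ)(x) = π(ρ(x)). Computing each image: π(ρ(1)) = π(4) = 8, π(ρ(2)) = π(6) = 7, π(ρ(3)) = π(8) = 6, π(ρ(4)) = π(5) = 2, π(ρ(5)) = π(1) = 5, π(ρ(6)) = π(7) = 3, π(ρ(7)) = π(2) = 1, π(ρ(8)) = π(3) = 4.
Hence π ∘ ρ = [8 7 6 2 5 3 1 4].

8 7 6 2 5 3 1 4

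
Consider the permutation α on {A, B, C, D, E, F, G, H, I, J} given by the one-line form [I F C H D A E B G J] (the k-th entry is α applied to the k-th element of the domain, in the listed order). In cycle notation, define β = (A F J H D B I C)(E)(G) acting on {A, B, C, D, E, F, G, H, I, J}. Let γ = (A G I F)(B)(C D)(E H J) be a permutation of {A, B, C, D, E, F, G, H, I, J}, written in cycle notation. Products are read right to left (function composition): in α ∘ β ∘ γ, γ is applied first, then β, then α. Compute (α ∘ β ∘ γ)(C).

F

(α ∘ β ∘ γ)(C) = α(β(γ(C))). γ(C) = D, then β(D) = B, then α(B) = F, so the result is F.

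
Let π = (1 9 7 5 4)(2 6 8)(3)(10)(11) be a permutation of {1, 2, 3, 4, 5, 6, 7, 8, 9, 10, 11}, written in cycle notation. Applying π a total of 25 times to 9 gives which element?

9 lies in the 5-cycle (1 9 7 5 4).
On a 5-cycle, π^5 is the identity, so π^25 = π^0 there (25 ≡ 0 mod 5).
So π^25(9) = 9.

9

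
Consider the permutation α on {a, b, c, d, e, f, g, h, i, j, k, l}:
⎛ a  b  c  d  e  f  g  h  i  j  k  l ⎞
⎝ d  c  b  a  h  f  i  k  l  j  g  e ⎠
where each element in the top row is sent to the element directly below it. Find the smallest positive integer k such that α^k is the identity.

Decomposing into disjoint cycles gives cycle lengths 6, 2, 2, 1, 1.
The order is lcm(6, 2, 2) = 6.

6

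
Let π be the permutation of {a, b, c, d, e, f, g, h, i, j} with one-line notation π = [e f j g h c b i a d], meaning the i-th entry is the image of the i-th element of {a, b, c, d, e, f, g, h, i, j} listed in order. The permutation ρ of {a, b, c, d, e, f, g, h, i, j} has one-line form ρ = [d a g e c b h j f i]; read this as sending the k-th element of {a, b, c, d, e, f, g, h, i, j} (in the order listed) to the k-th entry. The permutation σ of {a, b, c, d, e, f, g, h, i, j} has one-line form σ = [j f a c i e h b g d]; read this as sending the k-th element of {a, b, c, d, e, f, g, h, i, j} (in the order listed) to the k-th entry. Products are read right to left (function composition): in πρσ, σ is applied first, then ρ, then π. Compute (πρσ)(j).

h

Apply the permutations in order: σ(j) = d, then ρ(d) = e, then π(e) = h. So (πρσ)(j) = h.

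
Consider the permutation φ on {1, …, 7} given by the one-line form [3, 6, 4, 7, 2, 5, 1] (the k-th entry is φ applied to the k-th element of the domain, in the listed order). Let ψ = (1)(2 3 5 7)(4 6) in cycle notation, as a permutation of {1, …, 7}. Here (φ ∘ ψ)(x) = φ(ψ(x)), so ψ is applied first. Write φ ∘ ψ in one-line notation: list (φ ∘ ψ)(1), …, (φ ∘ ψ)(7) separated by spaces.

3 4 2 5 1 7 6

For each element, apply ψ then φ: 1 → 1 → 3; 2 → 3 → 4; 3 → 5 → 2; 4 → 6 → 5; 5 → 7 → 1; 6 → 4 → 7; 7 → 2 → 6.
Collecting the images, φ ∘ ψ = [3 4 2 5 1 7 6].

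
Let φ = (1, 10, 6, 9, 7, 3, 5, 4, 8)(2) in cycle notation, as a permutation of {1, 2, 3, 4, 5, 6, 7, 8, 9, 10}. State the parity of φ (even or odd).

The cycle lengths are 9, 1.
A cycle of length ℓ contributes ℓ−1 transpositions, so φ is a product of 8 transpositions — even.

even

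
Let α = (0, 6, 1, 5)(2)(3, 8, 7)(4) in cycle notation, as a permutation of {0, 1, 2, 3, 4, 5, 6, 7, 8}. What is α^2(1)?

1 lies in the 4-cycle (0, 6, 1, 5).
Advancing 2 steps from 1: 1 → 5 → 0.

0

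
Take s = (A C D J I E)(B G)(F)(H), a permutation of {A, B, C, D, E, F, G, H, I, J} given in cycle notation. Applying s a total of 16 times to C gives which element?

E

C lies in the 6-cycle (A C D J I E).
On a 6-cycle, s^6 is the identity, so s^16 = s^4 there (16 ≡ 4 mod 6).
Advancing 4 steps from C: C → D → J → I → E.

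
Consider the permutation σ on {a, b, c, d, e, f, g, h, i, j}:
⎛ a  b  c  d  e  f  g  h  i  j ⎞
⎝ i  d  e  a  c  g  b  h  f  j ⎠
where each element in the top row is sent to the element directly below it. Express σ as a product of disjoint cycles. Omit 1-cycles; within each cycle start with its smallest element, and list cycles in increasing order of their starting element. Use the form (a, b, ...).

(a, i, f, g, b, d)(c, e)

Start at a and follow images: a → i → f → g → b → d → a, giving the cycle (a, i, f, g, b, d).
Continuing from each remaining unvisited element yields (a, i, f, g, b, d)(c, e).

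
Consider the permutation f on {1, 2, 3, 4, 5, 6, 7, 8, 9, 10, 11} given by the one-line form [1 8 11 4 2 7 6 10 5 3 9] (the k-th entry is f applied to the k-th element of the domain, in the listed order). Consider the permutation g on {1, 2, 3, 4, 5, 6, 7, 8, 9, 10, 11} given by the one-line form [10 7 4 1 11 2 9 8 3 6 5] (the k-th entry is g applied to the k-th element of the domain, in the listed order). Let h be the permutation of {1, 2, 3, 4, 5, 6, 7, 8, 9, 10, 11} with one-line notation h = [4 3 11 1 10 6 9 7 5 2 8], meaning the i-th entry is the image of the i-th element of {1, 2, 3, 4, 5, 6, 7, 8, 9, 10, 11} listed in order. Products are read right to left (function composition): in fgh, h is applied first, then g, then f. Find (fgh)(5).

7

(fgh)(5) = f(g(h(5))). h(5) = 10, then g(10) = 6, then f(6) = 7, so the result is 7.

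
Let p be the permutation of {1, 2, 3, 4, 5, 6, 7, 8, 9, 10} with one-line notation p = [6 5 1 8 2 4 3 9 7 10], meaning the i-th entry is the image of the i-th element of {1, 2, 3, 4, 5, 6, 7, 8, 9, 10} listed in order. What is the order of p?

14

The disjoint-cycle form of p has cycle lengths 7, 2, 1.
The order of p is the least common multiple of its cycle lengths: lcm(7, 2) = 14.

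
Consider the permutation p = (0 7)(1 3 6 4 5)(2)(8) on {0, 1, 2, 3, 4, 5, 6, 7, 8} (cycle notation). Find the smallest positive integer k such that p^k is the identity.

The cycle type of p is (5, 2, 1, 1).
The order of p is the least common multiple of its cycle lengths: lcm(5, 2) = 10.

10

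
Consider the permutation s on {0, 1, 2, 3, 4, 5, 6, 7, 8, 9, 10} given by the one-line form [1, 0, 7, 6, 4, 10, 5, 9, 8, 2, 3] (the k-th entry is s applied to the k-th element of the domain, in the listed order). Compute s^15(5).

6

Tracing 5 → 10 → … returns to 5 after 4 steps, so 5 lies in a 4-cycle (3, 6, 5, 10).
Since the cycle has length 4, s^15 acts on it the same as s^3 (15 mod 4 = 3).
Advancing 3 steps from 5: 5 → 10 → 3 → 6.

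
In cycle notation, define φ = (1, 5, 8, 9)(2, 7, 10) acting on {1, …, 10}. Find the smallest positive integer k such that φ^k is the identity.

12

The cycle type of φ is (4, 3, 1, 1, 1).
Since disjoint cycles commute, ord(φ) = lcm(4, 3) = 12.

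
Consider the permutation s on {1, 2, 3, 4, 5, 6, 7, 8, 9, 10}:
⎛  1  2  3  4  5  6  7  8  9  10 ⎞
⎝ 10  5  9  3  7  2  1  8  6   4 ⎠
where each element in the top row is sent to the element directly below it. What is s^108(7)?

7

Tracing 7 → 1 → … returns to 7 after 9 steps, so 7 lies in a 9-cycle (1 10 4 3 9 6 2 5 7).
Powers repeat with period 9 on this cycle, and 108 mod 9 = 0, so s^108(7) = s^0(7).
So s^108(7) = 7.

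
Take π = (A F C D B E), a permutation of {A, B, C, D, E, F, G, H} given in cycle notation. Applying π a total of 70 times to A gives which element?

A lies in the 6-cycle (A F C D B E).
Powers repeat with period 6 on this cycle, and 70 mod 6 = 4, so π^70(A) = π^4(A).
Stepping 4 places around the cycle: A → F → C → D → B.

B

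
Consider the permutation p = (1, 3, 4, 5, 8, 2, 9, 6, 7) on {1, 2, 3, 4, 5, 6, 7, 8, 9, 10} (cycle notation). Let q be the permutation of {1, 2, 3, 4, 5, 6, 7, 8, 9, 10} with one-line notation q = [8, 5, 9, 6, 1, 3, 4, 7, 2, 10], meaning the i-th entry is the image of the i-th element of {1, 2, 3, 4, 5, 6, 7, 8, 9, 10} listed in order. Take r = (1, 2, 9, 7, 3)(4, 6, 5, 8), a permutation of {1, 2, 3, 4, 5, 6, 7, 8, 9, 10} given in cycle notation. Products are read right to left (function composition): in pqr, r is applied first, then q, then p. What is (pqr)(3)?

2

(pqr)(3) = p(q(r(3))). r(3) = 1, then q(1) = 8, then p(8) = 2, so the result is 2.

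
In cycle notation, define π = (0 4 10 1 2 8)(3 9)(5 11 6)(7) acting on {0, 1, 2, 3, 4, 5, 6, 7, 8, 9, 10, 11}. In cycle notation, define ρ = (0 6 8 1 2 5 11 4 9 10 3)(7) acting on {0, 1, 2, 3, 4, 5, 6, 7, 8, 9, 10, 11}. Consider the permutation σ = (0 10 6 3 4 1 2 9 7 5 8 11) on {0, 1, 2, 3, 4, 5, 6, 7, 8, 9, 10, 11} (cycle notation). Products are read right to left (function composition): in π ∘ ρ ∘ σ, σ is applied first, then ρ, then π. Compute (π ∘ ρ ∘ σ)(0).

9

(π ∘ ρ ∘ σ)(0) = π(ρ(σ(0))). σ(0) = 10, then ρ(10) = 3, then π(3) = 9, so the result is 9.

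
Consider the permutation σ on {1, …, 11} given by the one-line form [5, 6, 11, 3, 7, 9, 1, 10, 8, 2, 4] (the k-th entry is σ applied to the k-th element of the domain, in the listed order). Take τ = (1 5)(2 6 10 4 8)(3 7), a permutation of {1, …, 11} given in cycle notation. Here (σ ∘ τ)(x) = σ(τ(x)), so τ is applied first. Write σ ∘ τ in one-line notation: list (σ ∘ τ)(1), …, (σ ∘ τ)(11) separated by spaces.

7 9 1 10 5 2 11 6 8 3 4

(σ ∘ τ)(x) = σ(τ(x)). Computing each image: σ(τ(1)) = σ(5) = 7, σ(τ(2)) = σ(6) = 9, σ(τ(3)) = σ(7) = 1, σ(τ(4)) = σ(8) = 10, σ(τ(5)) = σ(1) = 5, σ(τ(6)) = σ(10) = 2, σ(τ(7)) = σ(3) = 11, σ(τ(8)) = σ(2) = 6, σ(τ(9)) = σ(9) = 8, σ(τ(10)) = σ(4) = 3, σ(τ(11)) = σ(11) = 4.
Hence σ ∘ τ = [7 9 1 10 5 2 11 6 8 3 4].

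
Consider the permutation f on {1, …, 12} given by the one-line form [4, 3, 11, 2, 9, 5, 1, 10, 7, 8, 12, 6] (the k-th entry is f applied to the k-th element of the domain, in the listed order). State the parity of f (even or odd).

even

In disjoint-cycle form the cycle lengths are 10, 2.
A cycle is odd iff its length is even; f has 2 even-length cycles, so sgn(f) = (−1)^2 and f is even.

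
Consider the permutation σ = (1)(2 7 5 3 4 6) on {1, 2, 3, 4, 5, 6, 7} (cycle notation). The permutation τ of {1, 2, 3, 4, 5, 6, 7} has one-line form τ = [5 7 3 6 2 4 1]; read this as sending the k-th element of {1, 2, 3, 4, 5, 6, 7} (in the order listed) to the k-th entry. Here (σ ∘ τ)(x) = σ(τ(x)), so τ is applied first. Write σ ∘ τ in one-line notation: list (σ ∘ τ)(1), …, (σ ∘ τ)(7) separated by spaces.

3 5 4 2 7 6 1

(σ ∘ τ)(x) = σ(τ(x)). Computing each image: σ(τ(1)) = σ(5) = 3, σ(τ(2)) = σ(7) = 5, σ(τ(3)) = σ(3) = 4, σ(τ(4)) = σ(6) = 2, σ(τ(5)) = σ(2) = 7, σ(τ(6)) = σ(4) = 6, σ(τ(7)) = σ(1) = 1.
Hence σ ∘ τ = [3 5 4 2 7 6 1].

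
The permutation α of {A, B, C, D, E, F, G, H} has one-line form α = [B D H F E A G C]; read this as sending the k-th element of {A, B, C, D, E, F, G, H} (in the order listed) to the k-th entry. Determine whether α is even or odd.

In disjoint-cycle form the cycle lengths are 4, 2, 1, 1.
A cycle is odd iff its length is even; α has 2 even-length cycles, so sgn(α) = (−1)^2 and α is even.

even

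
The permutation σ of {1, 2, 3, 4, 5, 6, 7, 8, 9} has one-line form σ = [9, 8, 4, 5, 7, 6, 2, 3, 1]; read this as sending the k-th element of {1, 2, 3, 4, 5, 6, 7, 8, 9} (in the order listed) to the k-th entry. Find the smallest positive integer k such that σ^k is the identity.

6

Decomposing into disjoint cycles gives cycle lengths 6, 2, 1.
The order is lcm(6, 2) = 6.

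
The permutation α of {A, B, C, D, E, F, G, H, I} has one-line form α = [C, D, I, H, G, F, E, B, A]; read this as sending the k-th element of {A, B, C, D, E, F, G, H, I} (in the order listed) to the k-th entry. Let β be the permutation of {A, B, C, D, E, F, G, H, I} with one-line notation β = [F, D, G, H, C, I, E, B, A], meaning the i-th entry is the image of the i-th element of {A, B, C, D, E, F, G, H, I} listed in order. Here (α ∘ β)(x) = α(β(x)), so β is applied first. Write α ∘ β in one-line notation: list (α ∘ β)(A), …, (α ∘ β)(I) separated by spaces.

Chase each element through β then α: A → F → F; B → D → H; C → G → E; D → H → B; E → C → I; F → I → A; G → E → G; H → B → D; I → A → C.
So α ∘ β in one-line form is F H E B I A G D C.

F H E B I A G D C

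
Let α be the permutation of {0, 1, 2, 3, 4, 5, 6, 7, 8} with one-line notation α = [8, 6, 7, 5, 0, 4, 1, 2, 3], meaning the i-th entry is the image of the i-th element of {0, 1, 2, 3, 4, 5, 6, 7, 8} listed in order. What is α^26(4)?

Tracing 4 → 0 → … returns to 4 after 5 steps, so 4 lies in a 5-cycle (0 8 3 5 4).
Since the cycle has length 5, α^26 acts on it the same as α^1 (26 mod 5 = 1).
Advancing 1 step from 4: 4 → 0.

0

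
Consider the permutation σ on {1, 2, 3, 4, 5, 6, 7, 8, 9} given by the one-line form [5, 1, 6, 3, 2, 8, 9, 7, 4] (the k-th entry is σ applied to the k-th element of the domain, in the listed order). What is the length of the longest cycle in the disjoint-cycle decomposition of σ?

6

Decomposing into disjoint cycles gives (1 5 2)(3 6 8 7 9 4); the longest has length 6.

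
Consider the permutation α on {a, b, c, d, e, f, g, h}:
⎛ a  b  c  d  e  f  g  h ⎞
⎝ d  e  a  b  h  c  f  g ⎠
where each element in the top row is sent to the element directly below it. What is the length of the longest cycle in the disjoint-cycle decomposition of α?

Decomposing into disjoint cycles gives (a, d, b, e, h, g, f, c); the longest has length 8.

8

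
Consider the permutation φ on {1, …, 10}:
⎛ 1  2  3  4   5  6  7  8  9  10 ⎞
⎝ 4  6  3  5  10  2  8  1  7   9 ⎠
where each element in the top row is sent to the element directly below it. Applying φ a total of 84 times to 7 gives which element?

7

Tracing 7 → 8 → … returns to 7 after 7 steps, so 7 lies in a 7-cycle (1, 4, 5, 10, 9, 7, 8).
Powers repeat with period 7 on this cycle, and 84 mod 7 = 0, so φ^84(7) = φ^0(7).
So φ^84(7) = 7.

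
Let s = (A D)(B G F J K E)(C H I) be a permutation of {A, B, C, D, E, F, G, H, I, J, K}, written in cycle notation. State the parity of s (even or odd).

The cycle lengths are 6, 3, 2.
A cycle is odd iff its length is even; s has 2 even-length cycles, so sgn(s) = (−1)^2 and s is even.

even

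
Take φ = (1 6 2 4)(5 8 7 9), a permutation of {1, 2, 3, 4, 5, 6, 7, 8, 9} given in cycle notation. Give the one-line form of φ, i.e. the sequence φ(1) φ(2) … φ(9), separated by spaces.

Reading each image from the cycles: 1→6, 2→4, 3→3, 4→1, 5→8, 6→2, 7→9, 8→7, 9→5.
So the one-line form is 6 4 3 1 8 2 9 7 5.

6 4 3 1 8 2 9 7 5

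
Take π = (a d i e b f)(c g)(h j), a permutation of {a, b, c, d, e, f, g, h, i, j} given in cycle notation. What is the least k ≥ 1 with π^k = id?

The cycle type of π is (6, 2, 2).
The order of π is the least common multiple of its cycle lengths: lcm(6, 2, 2) = 6.

6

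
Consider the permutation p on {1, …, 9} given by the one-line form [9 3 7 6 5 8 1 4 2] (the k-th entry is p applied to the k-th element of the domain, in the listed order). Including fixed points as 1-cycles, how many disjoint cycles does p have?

The cycle decomposition is (1 9 2 3 7)(4 6 8)(5), which has 3 cycles (counting 1-cycles).

3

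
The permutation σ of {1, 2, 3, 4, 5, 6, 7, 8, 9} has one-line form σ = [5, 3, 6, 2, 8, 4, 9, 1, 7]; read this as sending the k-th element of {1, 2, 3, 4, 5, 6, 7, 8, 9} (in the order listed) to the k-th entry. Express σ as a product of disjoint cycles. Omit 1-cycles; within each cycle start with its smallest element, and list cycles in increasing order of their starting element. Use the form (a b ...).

Start at 1 and follow images: 1 → 5 → 8 → 1, giving the cycle (1 5 8).
Continuing from each remaining unvisited element yields (1 5 8)(2 3 6 4)(7 9).

(1 5 8)(2 3 6 4)(7 9)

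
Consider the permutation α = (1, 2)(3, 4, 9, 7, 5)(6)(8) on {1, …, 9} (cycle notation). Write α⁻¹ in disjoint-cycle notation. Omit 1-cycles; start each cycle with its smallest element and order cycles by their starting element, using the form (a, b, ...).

(1, 2)(3, 5, 7, 9, 4)

Inverting a permutation written in cycle notation just reverses the order within every cycle.
Reversing each cycle of α and rotating so the smallest element leads gives (1, 2)(3, 5, 7, 9, 4).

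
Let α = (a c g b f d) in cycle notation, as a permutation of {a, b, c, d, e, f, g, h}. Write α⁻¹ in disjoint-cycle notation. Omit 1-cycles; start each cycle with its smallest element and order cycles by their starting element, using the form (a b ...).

The inverse reverses each cycle.
Reversing each cycle of α and rotating so the smallest element leads gives (a d f b g c).

(a d f b g c)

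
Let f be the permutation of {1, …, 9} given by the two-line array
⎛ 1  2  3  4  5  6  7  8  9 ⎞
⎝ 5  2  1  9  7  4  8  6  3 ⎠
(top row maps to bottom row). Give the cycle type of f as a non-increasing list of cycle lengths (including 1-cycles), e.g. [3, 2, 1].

[8, 1]

The disjoint cycles are (1, 5, 7, 8, 6, 4, 9, 3)(2), with lengths 8, 1 in non-increasing order.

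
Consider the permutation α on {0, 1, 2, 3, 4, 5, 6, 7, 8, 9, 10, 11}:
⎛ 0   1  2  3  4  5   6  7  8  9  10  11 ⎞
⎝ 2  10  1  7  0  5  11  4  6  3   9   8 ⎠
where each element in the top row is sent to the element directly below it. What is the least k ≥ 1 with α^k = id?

The disjoint-cycle form of α has cycle lengths 8, 3, 1.
The order is lcm(8, 3) = 24.

24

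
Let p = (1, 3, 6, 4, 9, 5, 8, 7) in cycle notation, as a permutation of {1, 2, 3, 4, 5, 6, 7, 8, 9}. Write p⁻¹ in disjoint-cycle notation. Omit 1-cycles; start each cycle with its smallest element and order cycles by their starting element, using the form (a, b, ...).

(1, 7, 8, 5, 9, 4, 6, 3)

If p sends a → b within a cycle, p⁻¹ sends b → a; equivalently, reverse each cycle.
Reversing each cycle of p and rotating so the smallest element leads gives (1, 7, 8, 5, 9, 4, 6, 3).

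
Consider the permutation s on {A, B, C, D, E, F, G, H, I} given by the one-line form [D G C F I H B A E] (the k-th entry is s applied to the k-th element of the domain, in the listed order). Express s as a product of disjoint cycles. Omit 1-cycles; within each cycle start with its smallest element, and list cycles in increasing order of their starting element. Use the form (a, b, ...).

(A, D, F, H)(B, G)(E, I)

Iterating s from A gives A → D → F → H → A; that is the 4-cycle (A, D, F, H).
Continuing from each remaining unvisited element yields (A, D, F, H)(B, G)(E, I).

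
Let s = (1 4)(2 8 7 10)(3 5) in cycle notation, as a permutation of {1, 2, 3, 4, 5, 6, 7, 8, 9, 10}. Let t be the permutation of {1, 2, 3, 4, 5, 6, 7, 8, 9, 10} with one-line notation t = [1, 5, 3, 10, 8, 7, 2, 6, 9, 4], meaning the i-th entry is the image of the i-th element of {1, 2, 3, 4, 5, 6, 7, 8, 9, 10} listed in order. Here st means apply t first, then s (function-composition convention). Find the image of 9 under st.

9

(st)(9) = s(t(9)). t(9) = 9, then s(9) = 9. So (st)(9) = 9.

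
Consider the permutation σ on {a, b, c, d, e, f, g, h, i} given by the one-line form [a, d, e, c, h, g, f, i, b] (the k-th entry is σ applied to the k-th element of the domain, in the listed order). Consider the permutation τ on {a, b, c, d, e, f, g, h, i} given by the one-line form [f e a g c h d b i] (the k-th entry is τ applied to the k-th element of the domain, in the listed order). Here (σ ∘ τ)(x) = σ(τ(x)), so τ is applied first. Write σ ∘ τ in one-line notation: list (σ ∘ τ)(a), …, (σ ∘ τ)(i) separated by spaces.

For each element, apply τ then σ: a → f → g; b → e → h; c → a → a; d → g → f; e → c → e; f → h → i; g → d → c; h → b → d; i → i → b.
Collecting the images, σ ∘ τ = [g h a f e i c d b].

g h a f e i c d b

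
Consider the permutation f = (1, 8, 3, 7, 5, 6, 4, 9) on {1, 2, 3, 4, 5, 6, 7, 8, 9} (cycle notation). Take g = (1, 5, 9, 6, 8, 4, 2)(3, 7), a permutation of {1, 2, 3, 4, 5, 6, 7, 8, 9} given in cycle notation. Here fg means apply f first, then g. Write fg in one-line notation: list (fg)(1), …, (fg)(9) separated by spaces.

(fg)(x) = g(f(x)). Computing each image: g(f(1)) = g(8) = 4, g(f(2)) = g(2) = 1, g(f(3)) = g(7) = 3, g(f(4)) = g(9) = 6, g(f(5)) = g(6) = 8, g(f(6)) = g(4) = 2, g(f(7)) = g(5) = 9, g(f(8)) = g(3) = 7, g(f(9)) = g(1) = 5.
Hence fg = [4 1 3 6 8 2 9 7 5].

4 1 3 6 8 2 9 7 5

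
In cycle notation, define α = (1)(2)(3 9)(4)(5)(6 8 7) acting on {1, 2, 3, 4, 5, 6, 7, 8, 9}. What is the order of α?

6

The cycle type of α is (3, 2, 1, 1, 1, 1).
The order is lcm(3, 2) = 6.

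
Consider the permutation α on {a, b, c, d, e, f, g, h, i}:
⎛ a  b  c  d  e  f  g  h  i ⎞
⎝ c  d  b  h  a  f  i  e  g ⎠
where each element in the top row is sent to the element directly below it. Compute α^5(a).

Tracing a → c → … returns to a after 6 steps, so a lies in a 6-cycle (a, c, b, d, h, e).
Stepping 5 places around the cycle: a → c → b → d → h → e.

e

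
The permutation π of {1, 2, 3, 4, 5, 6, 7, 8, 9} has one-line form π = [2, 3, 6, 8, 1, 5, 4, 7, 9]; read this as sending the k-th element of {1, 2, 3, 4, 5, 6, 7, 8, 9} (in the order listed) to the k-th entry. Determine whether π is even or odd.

In disjoint-cycle form the cycle lengths are 5, 3, 1.
A cycle is odd iff its length is even; π has 0 even-length cycles, so sgn(π) = (−1)^0 and π is even.

even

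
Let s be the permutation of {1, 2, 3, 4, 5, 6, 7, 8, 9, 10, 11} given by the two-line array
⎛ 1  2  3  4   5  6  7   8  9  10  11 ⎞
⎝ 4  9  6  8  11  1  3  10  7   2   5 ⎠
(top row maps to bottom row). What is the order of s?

18

The disjoint-cycle form of s has cycle lengths 9, 2.
The order of s is the least common multiple of its cycle lengths: lcm(9, 2) = 18.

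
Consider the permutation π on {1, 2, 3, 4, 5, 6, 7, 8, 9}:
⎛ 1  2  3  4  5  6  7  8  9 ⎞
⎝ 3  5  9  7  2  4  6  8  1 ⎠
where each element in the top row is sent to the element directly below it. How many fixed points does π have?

The fixed points (elements with π(x) = x) are {8}, so there is 1.

1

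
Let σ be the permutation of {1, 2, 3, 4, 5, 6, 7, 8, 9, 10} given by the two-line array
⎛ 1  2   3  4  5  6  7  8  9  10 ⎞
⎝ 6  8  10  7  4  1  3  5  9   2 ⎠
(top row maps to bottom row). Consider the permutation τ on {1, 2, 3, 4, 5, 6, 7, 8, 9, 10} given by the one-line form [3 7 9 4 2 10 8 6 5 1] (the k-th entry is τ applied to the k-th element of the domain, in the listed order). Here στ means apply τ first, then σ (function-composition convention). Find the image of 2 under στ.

3

τ(2) = 7, then σ(7) = 3; composing gives (στ)(2) = 3.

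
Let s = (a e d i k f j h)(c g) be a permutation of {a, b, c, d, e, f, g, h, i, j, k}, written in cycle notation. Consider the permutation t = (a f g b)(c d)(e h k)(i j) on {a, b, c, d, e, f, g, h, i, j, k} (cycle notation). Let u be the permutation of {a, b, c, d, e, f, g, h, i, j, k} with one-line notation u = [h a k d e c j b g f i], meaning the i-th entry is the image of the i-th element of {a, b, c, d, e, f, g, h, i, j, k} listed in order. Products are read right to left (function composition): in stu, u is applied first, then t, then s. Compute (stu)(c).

(stu)(c) = s(t(u(c))). u(c) = k, then t(k) = e, then s(e) = d, so the result is d.

d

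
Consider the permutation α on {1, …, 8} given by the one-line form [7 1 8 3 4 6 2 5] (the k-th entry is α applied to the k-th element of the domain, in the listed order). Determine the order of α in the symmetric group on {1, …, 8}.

12

The disjoint-cycle form of α has cycle lengths 4, 3, 1.
The order of α is the least common multiple of its cycle lengths: lcm(4, 3) = 12.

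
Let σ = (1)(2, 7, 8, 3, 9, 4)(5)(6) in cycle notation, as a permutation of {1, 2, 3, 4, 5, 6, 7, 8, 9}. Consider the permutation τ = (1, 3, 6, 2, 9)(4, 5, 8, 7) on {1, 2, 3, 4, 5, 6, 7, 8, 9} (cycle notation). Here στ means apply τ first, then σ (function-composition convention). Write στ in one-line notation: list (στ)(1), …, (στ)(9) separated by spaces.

(στ)(x) = σ(τ(x)). Computing each image: σ(τ(1)) = σ(3) = 9, σ(τ(2)) = σ(9) = 4, σ(τ(3)) = σ(6) = 6, σ(τ(4)) = σ(5) = 5, σ(τ(5)) = σ(8) = 3, σ(τ(6)) = σ(2) = 7, σ(τ(7)) = σ(4) = 2, σ(τ(8)) = σ(7) = 8, σ(τ(9)) = σ(1) = 1.
Hence στ = [9 4 6 5 3 7 2 8 1].

9 4 6 5 3 7 2 8 1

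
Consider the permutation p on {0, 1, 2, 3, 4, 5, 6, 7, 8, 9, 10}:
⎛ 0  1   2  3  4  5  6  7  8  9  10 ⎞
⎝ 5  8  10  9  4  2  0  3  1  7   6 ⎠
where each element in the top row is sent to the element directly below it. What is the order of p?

The disjoint-cycle form of p has cycle lengths 5, 3, 2, 1.
Since disjoint cycles commute, ord(p) = lcm(5, 3, 2) = 30.

30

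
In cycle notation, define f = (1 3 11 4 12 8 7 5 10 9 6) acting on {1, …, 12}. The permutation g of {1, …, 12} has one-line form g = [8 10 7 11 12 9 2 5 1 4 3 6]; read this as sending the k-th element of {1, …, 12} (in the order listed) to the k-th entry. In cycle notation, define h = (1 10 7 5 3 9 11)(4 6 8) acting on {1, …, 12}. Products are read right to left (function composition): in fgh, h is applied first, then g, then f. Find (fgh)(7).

8

Apply the permutations in order: h(7) = 5, then g(5) = 12, then f(12) = 8. So (fgh)(7) = 8.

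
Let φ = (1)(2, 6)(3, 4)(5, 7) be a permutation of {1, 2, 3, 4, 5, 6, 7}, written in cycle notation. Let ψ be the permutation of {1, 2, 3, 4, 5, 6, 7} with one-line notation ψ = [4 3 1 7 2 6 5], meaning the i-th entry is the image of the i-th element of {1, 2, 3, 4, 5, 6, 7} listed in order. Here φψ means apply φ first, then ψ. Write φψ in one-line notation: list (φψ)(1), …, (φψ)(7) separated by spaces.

4 6 7 1 5 3 2

For each element, apply φ then ψ: 1 → 1 → 4; 2 → 6 → 6; 3 → 4 → 7; 4 → 3 → 1; 5 → 7 → 5; 6 → 2 → 3; 7 → 5 → 2.
Collecting the images, φψ = [4 6 7 1 5 3 2].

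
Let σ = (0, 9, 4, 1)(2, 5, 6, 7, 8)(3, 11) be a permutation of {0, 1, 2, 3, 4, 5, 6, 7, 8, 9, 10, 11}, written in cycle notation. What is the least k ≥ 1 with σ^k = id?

20

The disjoint cycles have lengths 5, 4, 2, 1.
The order is lcm(5, 4, 2) = 20.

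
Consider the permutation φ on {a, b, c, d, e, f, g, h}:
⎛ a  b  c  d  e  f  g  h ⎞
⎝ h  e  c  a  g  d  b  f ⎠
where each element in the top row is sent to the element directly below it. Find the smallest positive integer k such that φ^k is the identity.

12

Decomposing into disjoint cycles gives cycle lengths 4, 3, 1.
The order of φ is the least common multiple of its cycle lengths: lcm(4, 3) = 12.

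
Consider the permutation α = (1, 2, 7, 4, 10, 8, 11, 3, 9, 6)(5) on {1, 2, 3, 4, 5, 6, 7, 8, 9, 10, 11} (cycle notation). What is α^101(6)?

6 lies in the 10-cycle (1, 2, 7, 4, 10, 8, 11, 3, 9, 6).
Since the cycle has length 10, α^101 acts on it the same as α^1 (101 mod 10 = 1).
Stepping 1 place around the cycle: 6 → 1.

1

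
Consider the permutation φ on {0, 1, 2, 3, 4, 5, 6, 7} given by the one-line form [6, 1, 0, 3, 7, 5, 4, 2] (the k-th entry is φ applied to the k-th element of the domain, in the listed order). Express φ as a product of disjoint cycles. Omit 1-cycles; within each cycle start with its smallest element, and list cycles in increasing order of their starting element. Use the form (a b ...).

Start at 0 and follow images: 0 → 6 → 4 → 7 → 2 → 0, giving the cycle (0 6 4 7 2).
Repeating from the next unused element and collecting all non-trivial cycles gives (0 6 4 7 2).

(0 6 4 7 2)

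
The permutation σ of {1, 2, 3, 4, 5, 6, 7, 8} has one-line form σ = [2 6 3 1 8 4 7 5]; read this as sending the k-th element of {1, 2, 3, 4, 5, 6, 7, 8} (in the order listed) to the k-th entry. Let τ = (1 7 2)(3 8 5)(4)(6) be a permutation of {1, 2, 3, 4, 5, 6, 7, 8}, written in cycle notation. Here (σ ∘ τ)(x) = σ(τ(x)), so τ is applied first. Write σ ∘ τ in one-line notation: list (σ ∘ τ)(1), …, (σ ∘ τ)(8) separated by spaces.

7 2 5 1 3 4 6 8

(σ ∘ τ)(x) = σ(τ(x)). Computing each image: σ(τ(1)) = σ(7) = 7, σ(τ(2)) = σ(1) = 2, σ(τ(3)) = σ(8) = 5, σ(τ(4)) = σ(4) = 1, σ(τ(5)) = σ(3) = 3, σ(τ(6)) = σ(6) = 4, σ(τ(7)) = σ(2) = 6, σ(τ(8)) = σ(5) = 8.
Hence σ ∘ τ = [7 2 5 1 3 4 6 8].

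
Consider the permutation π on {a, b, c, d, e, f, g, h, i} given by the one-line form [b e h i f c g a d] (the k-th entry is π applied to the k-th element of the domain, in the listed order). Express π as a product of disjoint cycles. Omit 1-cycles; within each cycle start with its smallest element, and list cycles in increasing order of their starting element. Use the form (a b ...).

From a: a → b → e → f → c → h → a, closing the cycle (a b e f c h).
Continuing from each remaining unvisited element yields (a b e f c h)(d i).

(a b e f c h)(d i)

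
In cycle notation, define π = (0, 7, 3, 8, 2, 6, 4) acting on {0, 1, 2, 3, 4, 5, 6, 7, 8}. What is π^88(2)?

7

2 lies in the 7-cycle (0, 7, 3, 8, 2, 6, 4).
On a 7-cycle, π^7 is the identity, so π^88 = π^4 there (88 ≡ 4 mod 7).
Stepping 4 places around the cycle: 2 → 6 → 4 → 0 → 7.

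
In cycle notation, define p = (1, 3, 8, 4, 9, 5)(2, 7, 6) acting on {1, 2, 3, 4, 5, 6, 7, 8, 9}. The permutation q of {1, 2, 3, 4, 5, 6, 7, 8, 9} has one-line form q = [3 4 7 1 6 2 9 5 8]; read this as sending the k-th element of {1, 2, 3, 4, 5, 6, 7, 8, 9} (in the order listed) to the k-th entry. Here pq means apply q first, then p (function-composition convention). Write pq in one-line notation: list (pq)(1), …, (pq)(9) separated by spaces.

8 9 6 3 2 7 5 1 4

For each element, apply q then p: 1 → 3 → 8; 2 → 4 → 9; 3 → 7 → 6; 4 → 1 → 3; 5 → 6 → 2; 6 → 2 → 7; 7 → 9 → 5; 8 → 5 → 1; 9 → 8 → 4.
So pq in one-line form is 8 9 6 3 2 7 5 1 4.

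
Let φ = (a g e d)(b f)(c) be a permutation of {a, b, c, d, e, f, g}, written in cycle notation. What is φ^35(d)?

e

d lies in the 4-cycle (a g e d).
Since the cycle has length 4, φ^35 acts on it the same as φ^3 (35 mod 4 = 3).
Stepping 3 places around the cycle: d → a → g → e.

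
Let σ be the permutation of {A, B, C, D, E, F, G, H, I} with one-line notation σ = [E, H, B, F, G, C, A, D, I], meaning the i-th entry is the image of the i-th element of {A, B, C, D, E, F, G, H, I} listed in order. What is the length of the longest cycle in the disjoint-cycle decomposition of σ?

5

Decomposing into disjoint cycles gives (A E G)(B H D F C); the longest has length 5.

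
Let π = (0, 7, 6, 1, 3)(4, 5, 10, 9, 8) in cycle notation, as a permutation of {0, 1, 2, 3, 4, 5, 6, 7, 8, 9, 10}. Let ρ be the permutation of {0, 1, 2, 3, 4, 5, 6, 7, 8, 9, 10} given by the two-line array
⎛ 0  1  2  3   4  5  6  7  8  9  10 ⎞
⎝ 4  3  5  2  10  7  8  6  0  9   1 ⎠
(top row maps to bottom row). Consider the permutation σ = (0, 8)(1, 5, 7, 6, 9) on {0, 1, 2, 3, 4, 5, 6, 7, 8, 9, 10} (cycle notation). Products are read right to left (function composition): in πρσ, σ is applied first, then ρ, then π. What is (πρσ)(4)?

9

Apply the permutations in order: σ(4) = 4, then ρ(4) = 10, then π(10) = 9. So (πρσ)(4) = 9.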